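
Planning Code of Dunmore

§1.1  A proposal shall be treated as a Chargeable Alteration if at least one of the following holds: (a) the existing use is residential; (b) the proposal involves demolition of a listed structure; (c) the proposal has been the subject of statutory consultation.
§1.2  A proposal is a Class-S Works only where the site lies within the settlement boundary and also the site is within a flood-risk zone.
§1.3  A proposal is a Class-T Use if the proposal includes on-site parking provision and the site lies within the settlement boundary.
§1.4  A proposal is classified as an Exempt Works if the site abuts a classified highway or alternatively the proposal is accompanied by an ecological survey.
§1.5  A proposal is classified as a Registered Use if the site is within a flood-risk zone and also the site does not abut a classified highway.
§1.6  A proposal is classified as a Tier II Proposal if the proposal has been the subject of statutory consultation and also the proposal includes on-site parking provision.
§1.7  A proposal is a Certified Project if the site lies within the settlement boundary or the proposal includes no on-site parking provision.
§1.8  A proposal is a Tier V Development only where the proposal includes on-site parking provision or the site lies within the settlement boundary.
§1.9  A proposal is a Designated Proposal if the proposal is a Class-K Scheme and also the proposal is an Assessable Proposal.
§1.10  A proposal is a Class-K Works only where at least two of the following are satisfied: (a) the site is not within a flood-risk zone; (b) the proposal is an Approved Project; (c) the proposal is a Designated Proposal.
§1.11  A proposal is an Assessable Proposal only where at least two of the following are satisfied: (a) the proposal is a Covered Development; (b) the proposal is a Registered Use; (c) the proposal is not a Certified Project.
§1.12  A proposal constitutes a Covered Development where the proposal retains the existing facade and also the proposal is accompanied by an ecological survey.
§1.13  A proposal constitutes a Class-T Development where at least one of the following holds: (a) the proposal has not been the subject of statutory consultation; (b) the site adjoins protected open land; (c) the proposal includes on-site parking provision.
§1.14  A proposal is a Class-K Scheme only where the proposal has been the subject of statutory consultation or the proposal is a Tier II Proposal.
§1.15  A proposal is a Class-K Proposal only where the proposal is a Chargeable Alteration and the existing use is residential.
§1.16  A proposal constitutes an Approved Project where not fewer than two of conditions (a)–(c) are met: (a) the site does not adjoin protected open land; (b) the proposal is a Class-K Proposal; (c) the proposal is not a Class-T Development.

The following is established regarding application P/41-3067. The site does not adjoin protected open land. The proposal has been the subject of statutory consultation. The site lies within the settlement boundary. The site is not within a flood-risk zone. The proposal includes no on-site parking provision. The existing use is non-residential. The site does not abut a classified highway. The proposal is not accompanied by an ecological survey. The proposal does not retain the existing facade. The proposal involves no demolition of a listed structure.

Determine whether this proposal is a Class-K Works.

Under §1.1: the existing use is residential? no; or the proposal involves demolition of a listed structure? no; or the proposal has been the subject of statutory consultation? yes. So the proposal is a Chargeable Alteration.
Under §1.15: Chargeable Alteration (§1.1)? yes; and the existing use is residential? no. So the proposal is not a Class-K Proposal.
Under §1.13: the proposal has not been the subject of statutory consultation? no; or the site adjoins protected open land? no; or the proposal includes on-site parking provision? no. So the proposal is not a Class-T Development.
Under §1.16: the site does not adjoin protected open land? yes; Class-K Proposal (§1.15)? no; not a Class-T Development (§1.13)? yes — 2 of 3 hold (need ≥2) → satisfied.
Under §1.6: the proposal has been the subject of statutory consultation? yes; and the proposal includes on-site parking provision? no. So the proposal is not a Tier II Proposal.
Under §1.14: the proposal has been the subject of statutory consultation? yes; or Tier II Proposal (§1.6)? no. So the proposal is a Class-K Scheme.
Under §1.12: the proposal retains the existing facade? no; and the proposal is accompanied by an ecological survey? no. So the proposal is not a Covered Development.
Under §1.5: the site is within a flood-risk zone? no; and the site does not abut a classified highway? yes. So the proposal is not a Registered Use.
Under §1.7: the site lies within the settlement boundary? yes; or the proposal includes no on-site parking provision? yes. So the proposal is a Certified Project.
Under §1.11: Covered Development (§1.12)? no; Registered Use (§1.5)? no; not a Certified Project (§1.7)? no — 0 of 3 hold (need ≥2) → not satisfied.
Under §1.9: Class-K Scheme (§1.14)? yes; and Assessable Proposal (§1.11)? no. So the proposal is not a Designated Proposal.
Under §1.10: the site is not within a flood-risk zone? yes; Approved Project (§1.16)? yes; Designated Proposal (§1.9)? no — 2 of 3 hold (need ≥2) → satisfied.

Yes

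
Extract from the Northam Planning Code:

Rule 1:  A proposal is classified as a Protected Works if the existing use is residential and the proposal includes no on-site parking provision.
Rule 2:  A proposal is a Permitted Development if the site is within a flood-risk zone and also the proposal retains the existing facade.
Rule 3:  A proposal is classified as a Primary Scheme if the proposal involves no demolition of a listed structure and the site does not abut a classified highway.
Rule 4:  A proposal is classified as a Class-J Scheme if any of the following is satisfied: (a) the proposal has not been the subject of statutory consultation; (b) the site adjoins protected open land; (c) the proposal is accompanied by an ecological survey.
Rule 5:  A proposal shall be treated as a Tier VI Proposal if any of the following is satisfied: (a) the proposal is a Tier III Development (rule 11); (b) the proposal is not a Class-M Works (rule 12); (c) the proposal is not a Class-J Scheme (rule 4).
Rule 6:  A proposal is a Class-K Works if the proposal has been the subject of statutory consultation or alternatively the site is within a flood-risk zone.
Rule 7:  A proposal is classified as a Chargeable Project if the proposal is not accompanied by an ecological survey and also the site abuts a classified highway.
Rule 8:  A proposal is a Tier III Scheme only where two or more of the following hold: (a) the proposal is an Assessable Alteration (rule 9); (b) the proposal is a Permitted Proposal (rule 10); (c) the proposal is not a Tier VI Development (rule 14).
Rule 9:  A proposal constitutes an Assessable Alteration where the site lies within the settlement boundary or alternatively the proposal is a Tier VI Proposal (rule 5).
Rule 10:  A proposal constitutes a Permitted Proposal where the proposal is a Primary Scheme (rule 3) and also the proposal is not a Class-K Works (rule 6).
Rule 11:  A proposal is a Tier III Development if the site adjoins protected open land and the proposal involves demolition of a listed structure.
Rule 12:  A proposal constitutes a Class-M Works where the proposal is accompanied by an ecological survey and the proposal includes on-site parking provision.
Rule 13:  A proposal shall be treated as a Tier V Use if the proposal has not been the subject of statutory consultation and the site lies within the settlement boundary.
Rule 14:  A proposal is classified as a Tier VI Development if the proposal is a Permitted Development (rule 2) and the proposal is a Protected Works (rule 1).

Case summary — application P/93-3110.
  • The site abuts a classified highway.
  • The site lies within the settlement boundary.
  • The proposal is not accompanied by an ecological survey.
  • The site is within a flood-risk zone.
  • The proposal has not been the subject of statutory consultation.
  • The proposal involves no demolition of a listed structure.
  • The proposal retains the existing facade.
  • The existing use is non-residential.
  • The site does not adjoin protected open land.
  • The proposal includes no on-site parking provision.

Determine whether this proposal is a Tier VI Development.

No

rule 2 — Permitted Development: [the site is within a flood-risk zone? yes] AND [the proposal retains the existing facade? yes] → satisfied.
rule 1 — Protected Works: [the existing use is residential? no] AND [the proposal includes no on-site parking provision? yes] → not satisfied.
rule 14 — Tier VI Development: [Permitted Development (rule 2)? yes] AND [Protected Works (rule 1)? no] → not satisfied.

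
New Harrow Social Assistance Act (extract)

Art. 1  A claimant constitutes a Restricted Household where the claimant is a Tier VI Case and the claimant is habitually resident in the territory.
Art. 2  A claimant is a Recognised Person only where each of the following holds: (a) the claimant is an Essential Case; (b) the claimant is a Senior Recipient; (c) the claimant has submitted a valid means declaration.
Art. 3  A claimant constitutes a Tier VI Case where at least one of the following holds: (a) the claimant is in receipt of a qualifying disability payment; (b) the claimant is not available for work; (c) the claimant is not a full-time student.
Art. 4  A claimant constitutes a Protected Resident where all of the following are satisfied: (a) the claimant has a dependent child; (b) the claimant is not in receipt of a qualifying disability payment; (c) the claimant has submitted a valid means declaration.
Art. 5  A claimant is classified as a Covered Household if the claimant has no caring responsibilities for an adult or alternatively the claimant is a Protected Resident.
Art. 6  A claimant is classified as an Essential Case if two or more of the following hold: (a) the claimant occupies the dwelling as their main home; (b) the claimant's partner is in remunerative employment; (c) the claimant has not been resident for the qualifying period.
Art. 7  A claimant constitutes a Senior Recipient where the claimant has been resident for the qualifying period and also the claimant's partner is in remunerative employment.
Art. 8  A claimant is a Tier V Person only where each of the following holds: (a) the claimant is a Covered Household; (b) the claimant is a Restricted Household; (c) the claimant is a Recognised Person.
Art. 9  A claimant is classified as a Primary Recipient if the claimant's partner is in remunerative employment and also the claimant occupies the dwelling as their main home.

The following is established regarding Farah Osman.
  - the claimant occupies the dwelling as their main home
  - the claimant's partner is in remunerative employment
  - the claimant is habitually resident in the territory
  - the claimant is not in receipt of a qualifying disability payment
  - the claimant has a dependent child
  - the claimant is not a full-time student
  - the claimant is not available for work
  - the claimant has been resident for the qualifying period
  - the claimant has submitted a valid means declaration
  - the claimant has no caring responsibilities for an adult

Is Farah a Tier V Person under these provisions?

Under article 4: the claimant has a dependent child? yes; and the claimant is not in receipt of a qualifying disability payment? yes; and the claimant has submitted a valid means declaration? yes. So the claimant is a Protected Resident.
Under article 5: the claimant has no caring responsibilities for an adult? yes; or Protected Resident (article 4)? yes. So the claimant is a Covered Household.
Under article 3: the claimant is in receipt of a qualifying disability payment? no; or the claimant is not available for work? yes; or the claimant is not a full-time student? yes. So the claimant is a Tier VI Case.
Under article 1: Tier VI Case (article 3)? yes; and the claimant is habitually resident in the territory? yes. So the claimant is a Restricted Household.
Under article 6: the claimant occupies the dwelling as their main home? yes; the claimant's partner is in remunerative employment? yes; the claimant has not been resident for the qualifying period? no — 2 of 3 hold (need ≥2) → satisfied.
Under article 7: the claimant has been resident for the qualifying period? yes; and the claimant's partner is in remunerative employment? yes. So the claimant is a Senior Recipient.
Under article 2: Essential Case (article 6)? yes; and Senior Recipient (article 7)? yes; and the claimant has submitted a valid means declaration? yes. So the claimant is a Recognised Person.
Under article 8: Covered Household (article 5)? yes; and Restricted Household (article 1)? yes; and Recognised Person (article 2)? yes. So the claimant is a Tier V Person.

Yes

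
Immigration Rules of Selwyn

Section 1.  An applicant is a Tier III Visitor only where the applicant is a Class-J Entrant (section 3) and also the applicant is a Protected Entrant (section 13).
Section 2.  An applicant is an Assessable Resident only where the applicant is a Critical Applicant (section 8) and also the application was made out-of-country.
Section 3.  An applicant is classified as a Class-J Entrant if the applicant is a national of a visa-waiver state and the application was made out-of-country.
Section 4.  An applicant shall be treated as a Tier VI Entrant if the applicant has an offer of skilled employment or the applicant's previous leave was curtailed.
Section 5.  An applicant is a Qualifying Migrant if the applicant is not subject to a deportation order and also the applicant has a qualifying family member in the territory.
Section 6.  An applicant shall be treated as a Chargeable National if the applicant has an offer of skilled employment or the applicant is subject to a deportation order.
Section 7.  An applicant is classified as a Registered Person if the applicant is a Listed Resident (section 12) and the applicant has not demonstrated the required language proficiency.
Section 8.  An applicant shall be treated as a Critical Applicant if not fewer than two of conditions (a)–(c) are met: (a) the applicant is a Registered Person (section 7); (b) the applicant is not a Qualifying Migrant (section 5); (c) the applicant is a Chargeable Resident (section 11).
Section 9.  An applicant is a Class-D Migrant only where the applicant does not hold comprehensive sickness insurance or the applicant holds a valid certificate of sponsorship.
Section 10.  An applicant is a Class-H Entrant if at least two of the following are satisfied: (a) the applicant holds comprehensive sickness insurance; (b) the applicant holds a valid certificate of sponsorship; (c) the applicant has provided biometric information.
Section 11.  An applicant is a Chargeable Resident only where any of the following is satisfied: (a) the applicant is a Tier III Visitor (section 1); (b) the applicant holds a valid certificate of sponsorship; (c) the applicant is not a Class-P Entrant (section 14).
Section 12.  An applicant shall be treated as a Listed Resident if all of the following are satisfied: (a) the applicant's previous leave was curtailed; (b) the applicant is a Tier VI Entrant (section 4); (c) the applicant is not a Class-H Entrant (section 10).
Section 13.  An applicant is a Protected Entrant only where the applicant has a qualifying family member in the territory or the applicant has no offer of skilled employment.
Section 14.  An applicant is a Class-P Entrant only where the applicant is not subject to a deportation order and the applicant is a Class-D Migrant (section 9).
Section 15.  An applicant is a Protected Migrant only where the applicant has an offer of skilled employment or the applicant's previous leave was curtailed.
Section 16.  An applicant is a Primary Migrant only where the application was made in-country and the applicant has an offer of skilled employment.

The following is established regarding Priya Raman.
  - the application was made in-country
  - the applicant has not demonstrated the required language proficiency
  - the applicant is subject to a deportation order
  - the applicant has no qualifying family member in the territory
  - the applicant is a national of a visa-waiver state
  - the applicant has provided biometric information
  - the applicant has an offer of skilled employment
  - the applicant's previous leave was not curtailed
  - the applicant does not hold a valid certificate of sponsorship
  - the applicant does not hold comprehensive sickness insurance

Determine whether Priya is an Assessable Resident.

No

Under section 4: the applicant has an offer of skilled employment? yes; or the applicant's previous leave was curtailed? no. So the applicant is a Tier VI Entrant.
Under section 10: the applicant holds comprehensive sickness insurance? no; the applicant holds a valid certificate of sponsorship? no; the applicant has provided biometric information? yes — 1 of 3 hold (need ≥2) → not satisfied.
Under section 12: the applicant's previous leave was curtailed? no; and Tier VI Entrant (section 4)? yes; and not a Class-H Entrant (section 10)? yes. So the applicant is not a Listed Resident.
Under section 7: Listed Resident (section 12)? no; and the applicant has not demonstrated the required language proficiency? yes. So the applicant is not a Registered Person.
Under section 5: the applicant is not subject to a deportation order? no; and the applicant has a qualifying family member in the territory? no. So the applicant is not a Qualifying Migrant.
Under section 3: the applicant is a national of a visa-waiver state? yes; and the application was made out-of-country? no. So the applicant is not a Class-J Entrant.
Under section 13: the applicant has a qualifying family member in the territory? no; or the applicant has no offer of skilled employment? no. So the applicant is not a Protected Entrant.
Under section 1: Class-J Entrant (section 3)? no; and Protected Entrant (section 13)? no. So the applicant is not a Tier III Visitor.
Under section 9: the applicant does not hold comprehensive sickness insurance? yes; or the applicant holds a valid certificate of sponsorship? no. So the applicant is a Class-D Migrant.
Under section 14: the applicant is not subject to a deportation order? no; and Class-D Migrant (section 9)? yes. So the applicant is not a Class-P Entrant.
Under section 11: Tier III Visitor (section 1)? no; or the applicant holds a valid certificate of sponsorship? no; or not a Class-P Entrant (section 14)? yes. So the applicant is a Chargeable Resident.
Under section 8: Registered Person (section 7)? no; not a Qualifying Migrant (section 5)? yes; Chargeable Resident (section 11)? yes — 2 of 3 hold (need ≥2) → satisfied.
Under section 2: Critical Applicant (section 8)? yes; and the application was made out-of-country? no. So the applicant is not an Assessable Resident.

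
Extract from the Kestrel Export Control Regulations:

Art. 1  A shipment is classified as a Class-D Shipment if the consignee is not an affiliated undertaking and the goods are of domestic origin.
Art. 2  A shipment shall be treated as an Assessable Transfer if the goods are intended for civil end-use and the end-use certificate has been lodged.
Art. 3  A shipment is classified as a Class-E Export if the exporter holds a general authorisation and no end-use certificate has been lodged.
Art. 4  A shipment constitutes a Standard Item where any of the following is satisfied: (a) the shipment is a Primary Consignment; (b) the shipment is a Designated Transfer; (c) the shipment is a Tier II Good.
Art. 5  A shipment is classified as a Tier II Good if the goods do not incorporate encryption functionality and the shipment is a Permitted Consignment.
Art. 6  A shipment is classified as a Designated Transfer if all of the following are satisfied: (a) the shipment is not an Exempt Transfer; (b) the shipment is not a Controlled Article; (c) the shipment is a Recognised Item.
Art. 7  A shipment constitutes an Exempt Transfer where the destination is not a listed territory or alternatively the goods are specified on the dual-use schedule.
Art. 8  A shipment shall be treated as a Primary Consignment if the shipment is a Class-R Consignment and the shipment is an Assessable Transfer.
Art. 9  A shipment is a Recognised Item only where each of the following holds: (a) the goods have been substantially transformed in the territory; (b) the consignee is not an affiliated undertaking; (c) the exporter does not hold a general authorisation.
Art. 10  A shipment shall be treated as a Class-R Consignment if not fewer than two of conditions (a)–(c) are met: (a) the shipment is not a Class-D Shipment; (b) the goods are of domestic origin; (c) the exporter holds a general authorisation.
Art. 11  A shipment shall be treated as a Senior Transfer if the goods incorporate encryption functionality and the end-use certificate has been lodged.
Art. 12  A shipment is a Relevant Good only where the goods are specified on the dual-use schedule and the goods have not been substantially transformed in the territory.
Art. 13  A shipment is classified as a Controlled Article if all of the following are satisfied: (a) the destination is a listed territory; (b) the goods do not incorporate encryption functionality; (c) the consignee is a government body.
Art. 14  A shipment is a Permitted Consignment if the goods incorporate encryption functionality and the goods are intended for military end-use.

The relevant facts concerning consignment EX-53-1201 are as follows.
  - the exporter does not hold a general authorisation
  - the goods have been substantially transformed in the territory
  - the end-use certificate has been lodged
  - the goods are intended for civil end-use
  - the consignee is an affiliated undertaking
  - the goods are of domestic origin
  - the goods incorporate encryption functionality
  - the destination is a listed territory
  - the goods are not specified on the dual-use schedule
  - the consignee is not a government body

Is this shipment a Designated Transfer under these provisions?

No

article 7 — Exempt Transfer: [the destination is not a listed territory? no] OR [the goods are specified on the dual-use schedule? no] → not satisfied.
article 13 — Controlled Article: [the destination is a listed territory? yes] AND [the goods do not incorporate encryption functionality? no] AND [the consignee is a government body? no] → not satisfied.
article 9 — Recognised Item: [the goods have been substantially transformed in the territory? yes] AND [the consignee is not an affiliated undertaking? no] AND [the exporter does not hold a general authorisation? yes] → not satisfied.
article 6 — Designated Transfer: [not an Exempt Transfer (article 7)? yes] AND [not a Controlled Article (article 13)? yes] AND [Recognised Item (article 9)? no] → not satisfied.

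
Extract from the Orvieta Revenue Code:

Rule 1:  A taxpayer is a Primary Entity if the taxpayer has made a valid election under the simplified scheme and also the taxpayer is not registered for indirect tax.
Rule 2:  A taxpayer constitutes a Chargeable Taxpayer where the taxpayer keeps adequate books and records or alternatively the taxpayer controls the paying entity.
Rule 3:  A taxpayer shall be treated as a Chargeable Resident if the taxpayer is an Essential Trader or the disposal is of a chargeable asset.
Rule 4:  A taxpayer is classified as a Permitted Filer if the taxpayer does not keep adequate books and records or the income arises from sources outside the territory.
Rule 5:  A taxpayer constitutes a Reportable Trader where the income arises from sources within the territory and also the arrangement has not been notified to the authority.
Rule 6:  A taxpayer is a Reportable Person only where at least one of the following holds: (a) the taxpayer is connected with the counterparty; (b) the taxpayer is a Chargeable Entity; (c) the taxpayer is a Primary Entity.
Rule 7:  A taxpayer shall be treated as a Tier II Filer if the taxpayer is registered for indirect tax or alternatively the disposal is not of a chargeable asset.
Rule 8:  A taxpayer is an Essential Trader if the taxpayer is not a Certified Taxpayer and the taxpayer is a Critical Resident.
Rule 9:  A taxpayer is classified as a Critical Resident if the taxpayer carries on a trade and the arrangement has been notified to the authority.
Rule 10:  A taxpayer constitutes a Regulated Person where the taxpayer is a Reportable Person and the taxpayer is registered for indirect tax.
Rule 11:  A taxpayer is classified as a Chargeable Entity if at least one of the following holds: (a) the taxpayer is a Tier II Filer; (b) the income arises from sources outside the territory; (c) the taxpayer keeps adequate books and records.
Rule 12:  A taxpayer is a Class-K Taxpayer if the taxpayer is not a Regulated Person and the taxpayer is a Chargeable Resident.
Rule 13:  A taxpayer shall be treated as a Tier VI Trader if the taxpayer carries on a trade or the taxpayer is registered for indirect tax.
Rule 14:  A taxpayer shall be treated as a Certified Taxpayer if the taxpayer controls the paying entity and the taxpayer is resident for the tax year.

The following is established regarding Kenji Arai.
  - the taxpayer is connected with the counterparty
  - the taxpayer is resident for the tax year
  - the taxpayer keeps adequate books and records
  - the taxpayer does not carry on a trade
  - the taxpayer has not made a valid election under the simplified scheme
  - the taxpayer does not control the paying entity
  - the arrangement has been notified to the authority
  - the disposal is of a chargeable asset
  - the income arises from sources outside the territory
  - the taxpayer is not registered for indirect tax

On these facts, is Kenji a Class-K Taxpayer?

rule 7 — Tier II Filer: [the taxpayer is registered for indirect tax? no] OR [the disposal is not of a chargeable asset? no] → not satisfied.
rule 11 — Chargeable Entity: [Tier II Filer (rule 7)? no] OR [the income arises from sources outside the territory? yes] OR [the taxpayer keeps adequate books and records? yes] → satisfied.
rule 1 — Primary Entity: [the taxpayer has made a valid election under the simplified scheme? no] AND [the taxpayer is not registered for indirect tax? yes] → not satisfied.
rule 6 — Reportable Person: [the taxpayer is connected with the counterparty? yes] OR [Chargeable Entity (rule 11)? yes] OR [Primary Entity (rule 1)? no] → satisfied.
rule 10 — Regulated Person: [Reportable Person (rule 6)? yes] AND [the taxpayer is registered for indirect tax? no] → not satisfied.
rule 14 — Certified Taxpayer: [the taxpayer controls the paying entity? no] AND [the taxpayer is resident for the tax year? yes] → not satisfied.
rule 9 — Critical Resident: [the taxpayer carries on a trade? no] AND [the arrangement has been notified to the authority? yes] → not satisfied.
rule 8 — Essential Trader: [not a Certified Taxpayer (rule 14)? yes] AND [Critical Resident (rule 9)? no] → not satisfied.
rule 3 — Chargeable Resident: [Essential Trader (rule 8)? no] OR [the disposal is of a chargeable asset? yes] → satisfied.
rule 12 — Class-K Taxpayer: [not a Regulated Person (rule 10)? yes] AND [Chargeable Resident (rule 3)? yes] → satisfied.

Yes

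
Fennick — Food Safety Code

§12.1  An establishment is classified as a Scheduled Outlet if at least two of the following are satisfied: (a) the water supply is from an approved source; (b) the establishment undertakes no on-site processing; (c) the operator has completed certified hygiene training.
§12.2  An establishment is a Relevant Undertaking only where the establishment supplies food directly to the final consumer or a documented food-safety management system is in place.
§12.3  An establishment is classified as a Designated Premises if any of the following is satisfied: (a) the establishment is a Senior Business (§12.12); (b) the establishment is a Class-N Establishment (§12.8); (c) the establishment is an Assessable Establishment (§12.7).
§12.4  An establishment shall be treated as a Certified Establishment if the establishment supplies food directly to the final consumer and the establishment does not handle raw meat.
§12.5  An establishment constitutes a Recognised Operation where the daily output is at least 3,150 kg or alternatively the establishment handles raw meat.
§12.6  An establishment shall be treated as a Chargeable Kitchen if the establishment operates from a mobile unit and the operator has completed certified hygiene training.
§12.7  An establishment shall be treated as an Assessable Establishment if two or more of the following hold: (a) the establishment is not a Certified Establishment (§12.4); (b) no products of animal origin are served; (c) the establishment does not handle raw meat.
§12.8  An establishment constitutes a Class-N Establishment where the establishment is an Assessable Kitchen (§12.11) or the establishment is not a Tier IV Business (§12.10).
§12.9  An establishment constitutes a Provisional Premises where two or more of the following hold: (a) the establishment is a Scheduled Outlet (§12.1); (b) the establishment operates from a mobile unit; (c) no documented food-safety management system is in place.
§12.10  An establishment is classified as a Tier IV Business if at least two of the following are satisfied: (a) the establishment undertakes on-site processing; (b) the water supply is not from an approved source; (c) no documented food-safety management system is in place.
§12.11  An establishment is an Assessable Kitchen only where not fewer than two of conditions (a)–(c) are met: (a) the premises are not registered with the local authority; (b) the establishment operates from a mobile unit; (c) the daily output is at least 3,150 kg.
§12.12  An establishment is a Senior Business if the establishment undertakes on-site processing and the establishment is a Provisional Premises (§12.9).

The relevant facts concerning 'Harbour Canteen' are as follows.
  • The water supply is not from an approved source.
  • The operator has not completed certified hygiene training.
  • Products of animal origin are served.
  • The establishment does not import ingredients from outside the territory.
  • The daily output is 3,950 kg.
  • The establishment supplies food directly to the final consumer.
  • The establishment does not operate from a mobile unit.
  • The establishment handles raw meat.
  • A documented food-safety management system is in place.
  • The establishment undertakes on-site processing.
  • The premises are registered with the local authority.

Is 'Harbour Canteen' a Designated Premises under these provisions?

§12.1 — Scheduled Outlet: the water supply is from an approved source? no; the establishment undertakes no on-site processing? no; the operator has completed certified hygiene training? no — 0 of 3 hold (need ≥2) → not satisfied.
§12.9 — Provisional Premises: Scheduled Outlet (§12.1)? no; the establishment operates from a mobile unit? no; no documented food-safety management system is in place? no — 0 of 3 hold (need ≥2) → not satisfied.
§12.12 — Senior Business: [the establishment undertakes on-site processing? yes] AND [Provisional Premises (§12.9)? no] → not satisfied.
§12.11 — Assessable Kitchen: the premises are not registered with the local authority? no; the establishment operates from a mobile unit? no; daily output: 3,950 kg ≥ 3,150 kg? yes — 1 of 3 hold (need ≥2) → not satisfied.
§12.10 — Tier IV Business: the establishment undertakes on-site processing? yes; the water supply is not from an approved source? yes; no documented food-safety management system is in place? no — 2 of 3 hold (need ≥2) → satisfied.
§12.8 — Class-N Establishment: [Assessable Kitchen (§12.11)? no] OR [not a Tier IV Business (§12.10)? no] → not satisfied.
§12.4 — Certified Establishment: [the establishment supplies food directly to the final consumer? yes] AND [the establishment does not handle raw meat? no] → not satisfied.
§12.7 — Assessable Establishment: not a Certified Establishment (§12.4)? yes; no products of animal origin are served? no; the establishment does not handle raw meat? no — 1 of 3 hold (need ≥2) → not satisfied.
§12.3 — Designated Premises: [Senior Business (§12.12)? no] OR [Class-N Establishment (§12.8)? no] OR [Assessable Establishment (§12.7)? no] → not satisfied.

No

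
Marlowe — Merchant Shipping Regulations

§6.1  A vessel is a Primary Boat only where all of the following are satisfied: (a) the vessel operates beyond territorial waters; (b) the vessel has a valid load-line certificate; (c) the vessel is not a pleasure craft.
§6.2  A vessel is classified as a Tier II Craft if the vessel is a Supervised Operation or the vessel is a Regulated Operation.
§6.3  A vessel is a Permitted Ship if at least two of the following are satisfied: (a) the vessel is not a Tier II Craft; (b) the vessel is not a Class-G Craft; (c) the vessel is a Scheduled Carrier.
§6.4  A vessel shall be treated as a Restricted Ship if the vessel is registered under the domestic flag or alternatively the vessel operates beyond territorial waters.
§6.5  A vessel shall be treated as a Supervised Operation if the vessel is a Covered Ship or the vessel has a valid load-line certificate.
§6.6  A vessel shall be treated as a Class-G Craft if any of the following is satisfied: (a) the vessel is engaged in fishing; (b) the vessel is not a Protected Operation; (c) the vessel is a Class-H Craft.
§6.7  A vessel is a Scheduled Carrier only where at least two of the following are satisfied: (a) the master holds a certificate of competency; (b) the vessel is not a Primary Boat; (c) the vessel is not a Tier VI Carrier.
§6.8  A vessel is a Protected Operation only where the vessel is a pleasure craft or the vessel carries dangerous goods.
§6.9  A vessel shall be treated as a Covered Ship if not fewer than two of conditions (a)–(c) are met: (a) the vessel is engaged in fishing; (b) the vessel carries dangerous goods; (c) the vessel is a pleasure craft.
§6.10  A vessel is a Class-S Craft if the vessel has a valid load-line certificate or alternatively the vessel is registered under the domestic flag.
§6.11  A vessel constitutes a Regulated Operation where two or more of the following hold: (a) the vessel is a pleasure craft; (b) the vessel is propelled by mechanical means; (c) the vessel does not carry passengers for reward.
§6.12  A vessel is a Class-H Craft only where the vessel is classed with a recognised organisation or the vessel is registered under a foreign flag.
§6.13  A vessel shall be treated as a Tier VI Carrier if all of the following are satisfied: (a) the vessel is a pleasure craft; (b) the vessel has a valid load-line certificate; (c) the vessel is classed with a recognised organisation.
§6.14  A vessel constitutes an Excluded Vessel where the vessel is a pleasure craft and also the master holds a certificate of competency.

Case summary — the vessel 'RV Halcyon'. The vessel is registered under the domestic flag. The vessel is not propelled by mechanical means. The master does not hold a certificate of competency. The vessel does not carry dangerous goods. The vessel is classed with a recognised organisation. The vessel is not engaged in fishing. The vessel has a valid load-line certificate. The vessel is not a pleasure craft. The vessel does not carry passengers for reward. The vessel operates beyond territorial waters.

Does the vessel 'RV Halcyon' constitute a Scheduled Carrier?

Under §6.1: the vessel operates beyond territorial waters? yes; and the vessel has a valid load-line certificate? yes; and the vessel is not a pleasure craft? yes. So the vessel is a Primary Boat.
Under §6.13: the vessel is a pleasure craft? no; and the vessel has a valid load-line certificate? yes; and the vessel is classed with a recognised organisation? yes. So the vessel is not a Tier VI Carrier.
Under §6.7: the master holds a certificate of competency? no; not a Primary Boat (§6.1)? no; not a Tier VI Carrier (§6.13)? yes — 1 of 3 hold (need ≥2) → not satisfied.

No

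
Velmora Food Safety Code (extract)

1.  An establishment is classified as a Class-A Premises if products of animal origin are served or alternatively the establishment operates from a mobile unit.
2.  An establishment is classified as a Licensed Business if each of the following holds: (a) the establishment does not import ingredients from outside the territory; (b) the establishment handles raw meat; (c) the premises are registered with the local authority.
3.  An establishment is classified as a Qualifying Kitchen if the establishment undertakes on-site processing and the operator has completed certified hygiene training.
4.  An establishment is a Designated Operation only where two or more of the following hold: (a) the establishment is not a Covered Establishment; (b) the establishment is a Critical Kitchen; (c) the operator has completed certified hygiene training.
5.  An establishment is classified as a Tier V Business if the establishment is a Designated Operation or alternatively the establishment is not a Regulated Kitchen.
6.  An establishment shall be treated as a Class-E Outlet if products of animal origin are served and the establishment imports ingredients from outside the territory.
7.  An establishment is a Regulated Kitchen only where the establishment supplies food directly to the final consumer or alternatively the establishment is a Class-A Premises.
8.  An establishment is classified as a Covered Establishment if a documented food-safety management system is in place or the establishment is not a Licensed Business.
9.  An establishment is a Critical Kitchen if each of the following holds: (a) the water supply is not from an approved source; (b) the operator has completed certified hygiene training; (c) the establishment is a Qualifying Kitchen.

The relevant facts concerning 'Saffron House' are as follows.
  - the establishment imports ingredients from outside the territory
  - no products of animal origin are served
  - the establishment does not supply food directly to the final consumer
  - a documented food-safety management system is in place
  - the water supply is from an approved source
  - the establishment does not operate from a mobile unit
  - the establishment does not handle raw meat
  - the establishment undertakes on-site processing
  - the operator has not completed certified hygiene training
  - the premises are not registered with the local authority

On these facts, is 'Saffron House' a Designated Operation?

Under paragraph 2: the establishment does not import ingredients from outside the territory? no; and the establishment handles raw meat? no; and the premises are registered with the local authority? no. So the establishment is not a Licensed Business.
Under paragraph 8: a documented food-safety management system is in place? yes; or not a Licensed Business (paragraph 2)? yes. So the establishment is a Covered Establishment.
Under paragraph 3: the establishment undertakes on-site processing? yes; and the operator has completed certified hygiene training? no. So the establishment is not a Qualifying Kitchen.
Under paragraph 9: the water supply is not from an approved source? no; and the operator has completed certified hygiene training? no; and Qualifying Kitchen (paragraph 3)? no. So the establishment is not a Critical Kitchen.
Under paragraph 4: not a Covered Establishment (paragraph 8)? no; Critical Kitchen (paragraph 9)? no; the operator has completed certified hygiene training? no — 0 of 3 hold (need ≥2) → not satisfied.

No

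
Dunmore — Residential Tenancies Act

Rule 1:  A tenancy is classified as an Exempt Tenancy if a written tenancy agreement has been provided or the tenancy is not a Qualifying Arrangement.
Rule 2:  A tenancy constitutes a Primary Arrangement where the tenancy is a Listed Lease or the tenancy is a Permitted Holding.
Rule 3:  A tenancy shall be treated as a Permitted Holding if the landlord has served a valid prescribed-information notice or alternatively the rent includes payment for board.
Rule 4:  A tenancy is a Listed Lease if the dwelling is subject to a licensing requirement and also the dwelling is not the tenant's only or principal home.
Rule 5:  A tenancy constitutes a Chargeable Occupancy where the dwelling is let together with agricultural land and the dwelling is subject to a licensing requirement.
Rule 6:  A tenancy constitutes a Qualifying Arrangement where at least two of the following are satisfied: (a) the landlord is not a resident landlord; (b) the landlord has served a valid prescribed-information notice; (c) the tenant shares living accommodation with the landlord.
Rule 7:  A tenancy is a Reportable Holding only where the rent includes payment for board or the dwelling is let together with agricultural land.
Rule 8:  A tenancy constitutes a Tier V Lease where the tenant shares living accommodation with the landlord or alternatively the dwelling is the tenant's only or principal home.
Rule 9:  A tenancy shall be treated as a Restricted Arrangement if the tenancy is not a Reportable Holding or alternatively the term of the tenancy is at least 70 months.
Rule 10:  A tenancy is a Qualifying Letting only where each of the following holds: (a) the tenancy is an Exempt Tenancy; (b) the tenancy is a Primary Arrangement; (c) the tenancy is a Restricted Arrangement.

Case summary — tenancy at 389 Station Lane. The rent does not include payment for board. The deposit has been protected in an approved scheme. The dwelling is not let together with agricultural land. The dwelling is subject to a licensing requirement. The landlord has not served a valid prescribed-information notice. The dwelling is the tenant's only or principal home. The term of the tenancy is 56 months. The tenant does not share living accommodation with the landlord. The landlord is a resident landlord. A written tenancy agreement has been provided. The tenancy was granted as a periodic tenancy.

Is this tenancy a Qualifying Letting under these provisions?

Under rule 6: the landlord is not a resident landlord? no; the landlord has served a valid prescribed-information notice? no; the tenant shares living accommodation with the landlord? no — 0 of 3 hold (need ≥2) → not satisfied.
Under rule 1: a written tenancy agreement has been provided? yes; or not a Qualifying Arrangement (rule 6)? yes. So the tenancy is an Exempt Tenancy.
Under rule 4: the dwelling is subject to a licensing requirement? yes; and the dwelling is not the tenant's only or principal home? no. So the tenancy is not a Listed Lease.
Under rule 3: the landlord has served a valid prescribed-information notice? no; or the rent includes payment for board? no. So the tenancy is not a Permitted Holding.
Under rule 2: Listed Lease (rule 4)? no; or Permitted Holding (rule 3)? no. So the tenancy is not a Primary Arrangement.
Under rule 7: the rent includes payment for board? no; or the dwelling is let together with agricultural land? no. So the tenancy is not a Reportable Holding.
Under rule 9: not a Reportable Holding (rule 7)? yes; or term of the tenancy: 56 months ≥ 70 months? no. So the tenancy is a Restricted Arrangement.
Under rule 10: Exempt Tenancy (rule 1)? yes; and Primary Arrangement (rule 2)? no; and Restricted Arrangement (rule 9)? yes. So the tenancy is not a Qualifying Letting.

No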